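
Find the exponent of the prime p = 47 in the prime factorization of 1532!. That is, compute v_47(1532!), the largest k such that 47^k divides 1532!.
v_47(1532!) = 32

Legendre's formula: v_p(n!) = Σ_{k ≥ 1} ⌊n / p^k⌋. For p = 47, n = 1532, the terms are:
  ⌊1532/47^1⌋ = ⌊1532/47⌋ = 32
(the next term ⌊1532/47^2⌋ = 0, terminating the sum). Summing: v_47(1532!) = 32 = 32.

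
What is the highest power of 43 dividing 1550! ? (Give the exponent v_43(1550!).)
v_43(1550!) = 36

Legendre's formula: v_p(n!) = Σ_{k ≥ 1} ⌊n / p^k⌋. For p = 43, n = 1550, the terms are:
  ⌊1550/43^1⌋ = ⌊1550/43⌋ = 36
(the next term ⌊1550/43^2⌋ = 0, terminating the sum). Summing: v_43(1550!) = 36 = 36.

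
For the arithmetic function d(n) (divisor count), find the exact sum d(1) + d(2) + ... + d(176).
Σ_{n ≤ 176} d(n) = 943

Compute d(n) for each 1 ≤ n ≤ 176: d(1) = 1, d(2) = 2, d(3) = 2, d(4) = 3, d(5) = 2, d(6) = 4, d(7) = 2, d(8) = 4, d(9) = 3, d(10) = 4, d(11) = 2, d(12) = 6, d(13) = 2, d(14) = 4, d(15) = 4, d(16) = 5, d(17) = 2, d(18) = 6, d(19) = 2, d(20) = 6, d(21) = 4, d(22) = 4, d(23) = 2, d(24) = 8, d(25) = 3, d(26) = 4, d(27) = 4, d(28) = 6, d(29) = 2, d(30) = 8, d(31) = 2, d(32) = 6, d(33) = 4, d(34) = 4, d(35) = 4, d(36) = 9, d(37) = 2, d(38) = 4, d(39) = 4, d(40) = 8, d(41) = 2, d(42) = 8, d(43) = 2, d(44) = 6, d(45) = 6, d(46) = 4, d(47) = 2, d(48) = 10, d(49) = 3, d(50) = 6, d(51) = 4, d(52) = 6, d(53) = 2, d(54) = 8, d(55) = 4, d(56) = 8, d(57) = 4, d(58) = 4, d(59) = 2, d(60) = 12, d(61) = 2, d(62) = 4, d(63) = 6, d(64) = 7, d(65) = 4, d(66) = 8, d(67) = 2, d(68) = 6, d(69) = 4, d(70) = 8, d(71) = 2, d(72) = 12, d(73) = 2, d(74) = 4, d(75) = 6, d(76) = 6, d(77) = 4, d(78) = 8, d(79) = 2, d(80) = 10, d(81) = 5, d(82) = 4, d(83) = 2, d(84) = 12, d(85) = 4, d(86) = 4, d(87) = 4, d(88) = 8, d(89) = 2, d(90) = 12, d(91) = 4, d(92) = 6, d(93) = 4, d(94) = 4, d(95) = 4, d(96) = 12, d(97) = 2, d(98) = 6, d(99) = 6, d(100) = 9, d(101) = 2, d(102) = 8, d(103) = 2, d(104) = 8, d(105) = 8, d(106) = 4, d(107) = 2, d(108) = 12, d(109) = 2, d(110) = 8, d(111) = 4, d(112) = 10, d(113) = 2, d(114) = 8, d(115) = 4, d(116) = 6, d(117) = 6, d(118) = 4, d(119) = 4, d(120) = 16, d(121) = 3, d(122) = 4, d(123) = 4, d(124) = 6, d(125) = 4, d(126) = 12, d(127) = 2, d(128) = 8, d(129) = 4, d(130) = 8, d(131) = 2, d(132) = 12, d(133) = 4, d(134) = 4, d(135) = 8, d(136) = 8, d(137) = 2, d(138) = 8, d(139) = 2, d(140) = 12, d(141) = 4, d(142) = 4, d(143) = 4, d(144) = 15, d(145) = 4, d(146) = 4, d(147) = 6, d(148) = 6, d(149) = 2, d(150) = 12, d(151) = 2, d(152) = 8, d(153) = 6, d(154) = 8, d(155) = 4, d(156) = 12, d(157) = 2, d(158) = 4, d(159) = 4, d(160) = 12, d(161) = 4, d(162) = 10, d(163) = 2, d(164) = 6, d(165) = 8, d(166) = 4, d(167) = 2, d(168) = 16, d(169) = 3, d(170) = 8, d(171) = 6, d(172) = 6, d(173) = 2, d(174) = 8, d(175) = 6, d(176) = 10. Summing all 176 values: 943. (Dirichlet's divisor formula: Σ_{n ≤ x} d(n) = x ln(x) + (2γ − 1) x + O(√x). For x = 176, the asymptotic estimate is ≈ 937.19.)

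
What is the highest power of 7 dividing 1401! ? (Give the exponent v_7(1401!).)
v_7(1401!) = 232

Legendre's formula: v_p(n!) = Σ_{k ≥ 1} ⌊n / p^k⌋. For p = 7, n = 1401, the terms are:
  ⌊1401/7^1⌋ = ⌊1401/7⌋ = 200
  ⌊1401/7^2⌋ = ⌊1401/49⌋ = 28
  ⌊1401/7^3⌋ = ⌊1401/343⌋ = 4
(the next term ⌊1401/7^4⌋ = 0, terminating the sum). Summing: v_7(1401!) = 200 + 28 + 4 = 232.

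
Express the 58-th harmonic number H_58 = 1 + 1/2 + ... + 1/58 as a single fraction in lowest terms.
H_58 = 254381445831833111660789/54749786241679275146400

Direct summation: H_58 = 1 + 1/2 + ... + 1/58. The least common denominator is lcm(1, ..., 58) = 164249358725037825439200; over this denominator the numerator is 164249358725037825439200 + 82124679362518912719600 + 54749786241679275146400 + 41062339681259456359800 + 32849871745007565087840 + 27374893120839637573200 + 23464194103576832205600 + 20531169840629728179900 + 18249928747226425048800 + 16424935872503782543920 + 14931759884094347767200 + 13687446560419818786600 + 12634566055772140418400 + 11732097051788416102800 + 10949957248335855029280 + 10265584920314864089950 + 9661726983825754437600 + 9124964373613212524400 + 8644703090791464496800 + 8212467936251891271960 + 7821398034525610735200 + 7465879942047173883600 + 7141276466305992410400 + 6843723280209909393300 + 6569974349001513017568 + 6317283027886070209200 + 6083309582408808349600 + 5866048525894208051400 + 5663770990518545704800 + 5474978624167927514640 + 5298366410485091143200 + 5132792460157432044975 + 4977253294698115922400 + 4830863491912877218800 + 4692838820715366441120 + 4562482186806606262200 + 4439171857433454741600 + 4322351545395732248400 + 4211522018590713472800 + 4106233968125945635980 + 4006081920122873791200 + 3910699017262805367600 + 3819752528489251754400 + 3732939971023586941800 + 3649985749445285009760 + 3570638233152996205200 + 3494667206915698413600 + 3421861640104954696650 + 3352027729082404600800 + 3284987174500756508784 + 3220575661275251479200 + 3158641513943035104600 + 3099044504245996706400 + 3041654791204404174800 + 2986351976818869553440 + 2933024262947104025700 + 2881567696930488165600 + 2831885495259272852400 = 763144337495499334982367, so H_58 = 763144337495499334982367/164249358725037825439200; reducing by gcd(763144337495499334982367, 164249358725037825439200) = 3 gives 254381445831833111660789/54749786241679275146400 ≈ 4.64625. (The PNT-adjacent estimate ln(58) + γ ≈ 4.63766 matches within O(1/n).)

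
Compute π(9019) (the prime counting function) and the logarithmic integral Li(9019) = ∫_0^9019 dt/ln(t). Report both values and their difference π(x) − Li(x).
π(9019) = 1121;  Li(9019) ≈ 1139.04;  π(x) − Li(x) ≈ -18.04.

Direct count of primes ≤ 9019 gives π(9019) = 1121. Numerical evaluation of the logarithmic integral gives Li(9019) ≈ 1139.04. The difference π(x) − Li(x) ≈ -18.04 is typically negative for small/moderate x (Li(x) overestimates), though Littlewood's theorem shows this sign changes infinitely often.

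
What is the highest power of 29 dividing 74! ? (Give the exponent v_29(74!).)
v_29(74!) = 2

Legendre's formula: v_p(n!) = Σ_{k ≥ 1} ⌊n / p^k⌋. For p = 29, n = 74, the terms are:
  ⌊74/29^1⌋ = ⌊74/29⌋ = 2
(the next term ⌊74/29^2⌋ = 0, terminating the sum). Summing: v_29(74!) = 2 = 2.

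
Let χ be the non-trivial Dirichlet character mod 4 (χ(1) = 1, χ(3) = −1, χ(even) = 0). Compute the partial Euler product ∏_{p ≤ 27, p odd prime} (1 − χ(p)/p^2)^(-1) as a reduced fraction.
∏ = 7900068038863/8628726988800

The odd primes p ≤ 27 are [3, 5, 7, 11, 13, 17, 19, 23]. For each, χ(p) = 1 if p ≡ 1 mod 4, χ(p) = −1 if p ≡ 3 mod 4. Taking (1 − χ(p)/p^2)^(-1) = p^2/(p^2 − χ(p)): (1 − (-1)/3^2)^(-1) · (1 − (1)/5^2)^(-1) · (1 − (-1)/7^2)^(-1) · (1 − (-1)/11^2)^(-1) · (1 − (1)/13^2)^(-1) · (1 − (1)/17^2)^(-1) · (1 − (-1)/19^2)^(-1) · (1 − (-1)/23^2)^(-1) = 7900068038863/8628726988800.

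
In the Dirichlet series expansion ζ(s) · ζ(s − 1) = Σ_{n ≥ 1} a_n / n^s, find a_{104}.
σ(104) = 210

In the product (Σ m^0/m^s)(Σ k / k^s) = Σ (Σ_{d | n} d) / n^s, the coefficient of 1/n^s is σ(n) = Σ_{d | n} d. For n = 104, divisors are [1, 2, 4, 8, 13, 26, 52, 104]; summing: σ(104) = 210.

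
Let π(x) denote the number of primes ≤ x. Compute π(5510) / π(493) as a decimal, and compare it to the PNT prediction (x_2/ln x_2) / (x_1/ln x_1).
π(5510)/π(493) = 728/94 ≈ 7.7447;  PNT prediction ≈ 8.0447.

π(493) = 94 and π(5510) = 728, so π(5510)/π(493) ≈ 7.7447. The PNT-predicted ratio is (5510/ln(5510)) / (493/ln(493)) ≈ 8.0447. The two agree to within a few percent, as expected.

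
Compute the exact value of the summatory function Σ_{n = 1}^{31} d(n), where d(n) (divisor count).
Σ_{n ≤ 31} d(n) = 113

Compute d(n) for each 1 ≤ n ≤ 31: d(1) = 1, d(2) = 2, d(3) = 2, d(4) = 3, d(5) = 2, d(6) = 4, d(7) = 2, d(8) = 4, d(9) = 3, d(10) = 4, d(11) = 2, d(12) = 6, d(13) = 2, d(14) = 4, d(15) = 4, d(16) = 5, d(17) = 2, d(18) = 6, d(19) = 2, d(20) = 6, d(21) = 4, d(22) = 4, d(23) = 2, d(24) = 8, d(25) = 3, d(26) = 4, d(27) = 4, d(28) = 6, d(29) = 2, d(30) = 8, d(31) = 2. Summing all 31 values: 113. (Dirichlet's divisor formula: Σ_{n ≤ x} d(n) = x ln(x) + (2γ − 1) x + O(√x). For x = 31, the asymptotic estimate is ≈ 111.24.)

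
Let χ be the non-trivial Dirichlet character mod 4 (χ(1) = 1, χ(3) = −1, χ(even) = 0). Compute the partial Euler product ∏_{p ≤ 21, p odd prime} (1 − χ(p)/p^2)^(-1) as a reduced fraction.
∏ = 14933966047/16280616960

The odd primes p ≤ 21 are [3, 5, 7, 11, 13, 17, 19]. For each, χ(p) = 1 if p ≡ 1 mod 4, χ(p) = −1 if p ≡ 3 mod 4. Taking (1 − χ(p)/p^2)^(-1) = p^2/(p^2 − χ(p)): (1 − (-1)/3^2)^(-1) · (1 − (1)/5^2)^(-1) · (1 − (-1)/7^2)^(-1) · (1 − (-1)/11^2)^(-1) · (1 − (1)/13^2)^(-1) · (1 − (1)/17^2)^(-1) · (1 − (-1)/19^2)^(-1) = 14933966047/16280616960.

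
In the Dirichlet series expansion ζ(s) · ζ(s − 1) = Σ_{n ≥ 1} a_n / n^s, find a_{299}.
σ(299) = 336

In the product (Σ m^0/m^s)(Σ k / k^s) = Σ (Σ_{d | n} d) / n^s, the coefficient of 1/n^s is σ(n) = Σ_{d | n} d. For n = 299, divisors are [1, 13, 23, 299]; summing: σ(299) = 336.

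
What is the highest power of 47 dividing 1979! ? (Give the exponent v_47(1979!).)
v_47(1979!) = 42

Legendre's formula: v_p(n!) = Σ_{k ≥ 1} ⌊n / p^k⌋. For p = 47, n = 1979, the terms are:
  ⌊1979/47^1⌋ = ⌊1979/47⌋ = 42
(the next term ⌊1979/47^2⌋ = 0, terminating the sum). Summing: v_47(1979!) = 42 = 42.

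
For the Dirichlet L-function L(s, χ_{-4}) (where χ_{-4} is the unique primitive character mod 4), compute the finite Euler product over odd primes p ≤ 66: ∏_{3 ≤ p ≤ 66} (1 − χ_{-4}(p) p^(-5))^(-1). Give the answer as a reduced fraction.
∏ = 478212334295798677259125227573990358291095208018494528428976877948999059062284551009530475199/480056794509206891424767146601704797711651986953735424570384919662551238689346859653136384000

The odd primes p ≤ 66 are [3, 5, 7, 11, 13, 17, 19, 23, 29, 31, 37, 41, 43, 47, 53, 59, 61]. For each, χ(p) = 1 if p ≡ 1 mod 4, χ(p) = −1 if p ≡ 3 mod 4. Taking (1 − χ(p)/p^5)^(-1) = p^5/(p^5 − χ(p)): (1 − (-1)/3^5)^(-1) · (1 − (1)/5^5)^(-1) · (1 − (-1)/7^5)^(-1) · (1 − (-1)/11^5)^(-1) · (1 − (1)/13^5)^(-1) · (1 − (1)/17^5)^(-1) · (1 − (-1)/19^5)^(-1) · (1 − (-1)/23^5)^(-1) · (1 − (1)/29^5)^(-1) · (1 − (-1)/31^5)^(-1) · (1 − (1)/37^5)^(-1) · (1 − (1)/41^5)^(-1) · (1 − (-1)/43^5)^(-1) · (1 − (-1)/47^5)^(-1) · (1 − (1)/53^5)^(-1) · (1 − (-1)/59^5)^(-1) · (1 − (1)/61^5)^(-1) = 478212334295798677259125227573990358291095208018494528428976877948999059062284551009530475199/480056794509206891424767146601704797711651986953735424570384919662551238689346859653136384000.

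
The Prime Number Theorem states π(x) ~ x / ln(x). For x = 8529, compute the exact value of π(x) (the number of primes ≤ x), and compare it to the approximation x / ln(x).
π(8529) = 1063;  x/ln(x) ≈ 942.30;  relative error ≈ 11.35%.

Directly count primes up to 8529: π(8529) = 1063. The PNT approximation gives 8529/ln(8529) ≈ 8529/9.05123 ≈ 942.30. Relative error (π(x) − x/ln(x)) / π(x) ≈ 11.35%; the approximation is known to undercount slightly (Li(x) is a better estimate).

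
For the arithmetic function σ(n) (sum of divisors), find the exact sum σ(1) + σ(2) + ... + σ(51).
Σ_{n ≤ 51} σ(n) = 2152

Compute σ(n) for each 1 ≤ n ≤ 51: σ(1) = 1, σ(2) = 3, σ(3) = 4, σ(4) = 7, σ(5) = 6, σ(6) = 12, σ(7) = 8, σ(8) = 15, σ(9) = 13, σ(10) = 18, σ(11) = 12, σ(12) = 28, σ(13) = 14, σ(14) = 24, σ(15) = 24, σ(16) = 31, σ(17) = 18, σ(18) = 39, σ(19) = 20, σ(20) = 42, σ(21) = 32, σ(22) = 36, σ(23) = 24, σ(24) = 60, σ(25) = 31, σ(26) = 42, σ(27) = 40, σ(28) = 56, σ(29) = 30, σ(30) = 72, σ(31) = 32, σ(32) = 63, σ(33) = 48, σ(34) = 54, σ(35) = 48, σ(36) = 91, σ(37) = 38, σ(38) = 60, σ(39) = 56, σ(40) = 90, σ(41) = 42, σ(42) = 96, σ(43) = 44, σ(44) = 84, σ(45) = 78, σ(46) = 72, σ(47) = 48, σ(48) = 124, σ(49) = 57, σ(50) = 93, σ(51) = 72. Summing all 51 values: 2152. (Average order: Σ_{n ≤ x} σ(n) ~ (π²/12) x². For x = 51, (π²/12)·51² ≈ 2139.24.)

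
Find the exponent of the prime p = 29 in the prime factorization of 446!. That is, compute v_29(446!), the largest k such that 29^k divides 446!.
v_29(446!) = 15

Legendre's formula: v_p(n!) = Σ_{k ≥ 1} ⌊n / p^k⌋. For p = 29, n = 446, the terms are:
  ⌊446/29^1⌋ = ⌊446/29⌋ = 15
(the next term ⌊446/29^2⌋ = 0, terminating the sum). Summing: v_29(446!) = 15 = 15.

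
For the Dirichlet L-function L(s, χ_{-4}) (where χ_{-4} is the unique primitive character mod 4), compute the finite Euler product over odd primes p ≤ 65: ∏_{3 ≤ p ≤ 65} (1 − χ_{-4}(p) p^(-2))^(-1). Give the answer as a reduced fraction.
∏ = 41649646786025278187758845901/45453901250007819878400000000

The odd primes p ≤ 65 are [3, 5, 7, 11, 13, 17, 19, 23, 29, 31, 37, 41, 43, 47, 53, 59, 61]. For each, χ(p) = 1 if p ≡ 1 mod 4, χ(p) = −1 if p ≡ 3 mod 4. Taking (1 − χ(p)/p^2)^(-1) = p^2/(p^2 − χ(p)): (1 − (-1)/3^2)^(-1) · (1 − (1)/5^2)^(-1) · (1 − (-1)/7^2)^(-1) · (1 − (-1)/11^2)^(-1) · (1 − (1)/13^2)^(-1) · (1 − (1)/17^2)^(-1) · (1 − (-1)/19^2)^(-1) · (1 − (-1)/23^2)^(-1) · (1 − (1)/29^2)^(-1) · (1 − (-1)/31^2)^(-1) · (1 − (1)/37^2)^(-1) · (1 − (1)/41^2)^(-1) · (1 − (-1)/43^2)^(-1) · (1 − (-1)/47^2)^(-1) · (1 − (1)/53^2)^(-1) · (1 − (-1)/59^2)^(-1) · (1 − (1)/61^2)^(-1) = 41649646786025278187758845901/45453901250007819878400000000.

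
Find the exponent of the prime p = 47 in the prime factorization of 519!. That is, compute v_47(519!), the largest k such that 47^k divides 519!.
v_47(519!) = 11

Legendre's formula: v_p(n!) = Σ_{k ≥ 1} ⌊n / p^k⌋. For p = 47, n = 519, the terms are:
  ⌊519/47^1⌋ = ⌊519/47⌋ = 11
(the next term ⌊519/47^2⌋ = 0, terminating the sum). Summing: v_47(519!) = 11 = 11.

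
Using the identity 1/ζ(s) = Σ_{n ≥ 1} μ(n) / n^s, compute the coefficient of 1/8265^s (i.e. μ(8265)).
μ(8265) = 1

Factor n = 8265 = 3 · 5 · 19 · 29. μ(n) = 0 if any exponent ≥ 2 (not squarefree); otherwise μ(n) = (−1)^{ω(n)} where ω(n) is the number of distinct prime factors. Applying: μ(8265) = 1.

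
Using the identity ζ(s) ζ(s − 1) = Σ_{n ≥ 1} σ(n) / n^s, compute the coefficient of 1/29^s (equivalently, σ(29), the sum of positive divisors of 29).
σ(29) = 30

In the product (Σ m^0/m^s)(Σ k / k^s) = Σ (Σ_{d | n} d) / n^s, the coefficient of 1/n^s is σ(n) = Σ_{d | n} d. For n = 29, divisors are [1, 29]; summing: σ(29) = 30.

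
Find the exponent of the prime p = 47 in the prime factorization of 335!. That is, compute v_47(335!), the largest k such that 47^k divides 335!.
v_47(335!) = 7

Legendre's formula: v_p(n!) = Σ_{k ≥ 1} ⌊n / p^k⌋. For p = 47, n = 335, the terms are:
  ⌊335/47^1⌋ = ⌊335/47⌋ = 7
(the next term ⌊335/47^2⌋ = 0, terminating the sum). Summing: v_47(335!) = 7 = 7.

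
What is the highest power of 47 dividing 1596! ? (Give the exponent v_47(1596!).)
v_47(1596!) = 33

Legendre's formula: v_p(n!) = Σ_{k ≥ 1} ⌊n / p^k⌋. For p = 47, n = 1596, the terms are:
  ⌊1596/47^1⌋ = ⌊1596/47⌋ = 33
(the next term ⌊1596/47^2⌋ = 0, terminating the sum). Summing: v_47(1596!) = 33 = 33.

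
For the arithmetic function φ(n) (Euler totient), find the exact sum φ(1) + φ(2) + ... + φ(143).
Σ_{n ≤ 143} φ(n) = 6282

Compute φ(n) for each 1 ≤ n ≤ 143: φ(1) = 1, φ(2) = 1, φ(3) = 2, φ(4) = 2, φ(5) = 4, φ(6) = 2, φ(7) = 6, φ(8) = 4, φ(9) = 6, φ(10) = 4, φ(11) = 10, φ(12) = 4, φ(13) = 12, φ(14) = 6, φ(15) = 8, φ(16) = 8, φ(17) = 16, φ(18) = 6, φ(19) = 18, φ(20) = 8, φ(21) = 12, φ(22) = 10, φ(23) = 22, φ(24) = 8, φ(25) = 20, φ(26) = 12, φ(27) = 18, φ(28) = 12, φ(29) = 28, φ(30) = 8, φ(31) = 30, φ(32) = 16, φ(33) = 20, φ(34) = 16, φ(35) = 24, φ(36) = 12, φ(37) = 36, φ(38) = 18, φ(39) = 24, φ(40) = 16, φ(41) = 40, φ(42) = 12, φ(43) = 42, φ(44) = 20, φ(45) = 24, φ(46) = 22, φ(47) = 46, φ(48) = 16, φ(49) = 42, φ(50) = 20, φ(51) = 32, φ(52) = 24, φ(53) = 52, φ(54) = 18, φ(55) = 40, φ(56) = 24, φ(57) = 36, φ(58) = 28, φ(59) = 58, φ(60) = 16, φ(61) = 60, φ(62) = 30, φ(63) = 36, φ(64) = 32, φ(65) = 48, φ(66) = 20, φ(67) = 66, φ(68) = 32, φ(69) = 44, φ(70) = 24, φ(71) = 70, φ(72) = 24, φ(73) = 72, φ(74) = 36, φ(75) = 40, φ(76) = 36, φ(77) = 60, φ(78) = 24, φ(79) = 78, φ(80) = 32, φ(81) = 54, φ(82) = 40, φ(83) = 82, φ(84) = 24, φ(85) = 64, φ(86) = 42, φ(87) = 56, φ(88) = 40, φ(89) = 88, φ(90) = 24, φ(91) = 72, φ(92) = 44, φ(93) = 60, φ(94) = 46, φ(95) = 72, φ(96) = 32, φ(97) = 96, φ(98) = 42, φ(99) = 60, φ(100) = 40, φ(101) = 100, φ(102) = 32, φ(103) = 102, φ(104) = 48, φ(105) = 48, φ(106) = 52, φ(107) = 106, φ(108) = 36, φ(109) = 108, φ(110) = 40, φ(111) = 72, φ(112) = 48, φ(113) = 112, φ(114) = 36, φ(115) = 88, φ(116) = 56, φ(117) = 72, φ(118) = 58, φ(119) = 96, φ(120) = 32, φ(121) = 110, φ(122) = 60, φ(123) = 80, φ(124) = 60, φ(125) = 100, φ(126) = 36, φ(127) = 126, φ(128) = 64, φ(129) = 84, φ(130) = 48, φ(131) = 130, φ(132) = 40, φ(133) = 108, φ(134) = 66, φ(135) = 72, φ(136) = 64, φ(137) = 136, φ(138) = 44, φ(139) = 138, φ(140) = 48, φ(141) = 92, φ(142) = 70, φ(143) = 120. Summing all 143 values: 6282. (Average order: Σ_{n ≤ x} φ(n) ~ (3/π²) x². For x = 143, (3/π²)·143² ≈ 6215.75.)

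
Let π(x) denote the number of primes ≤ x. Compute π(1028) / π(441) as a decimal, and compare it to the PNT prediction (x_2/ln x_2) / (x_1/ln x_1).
π(1028)/π(441) = 172/85 ≈ 2.0235;  PNT prediction ≈ 2.0466.

π(441) = 85 and π(1028) = 172, so π(1028)/π(441) ≈ 2.0235. The PNT-predicted ratio is (1028/ln(1028)) / (441/ln(441)) ≈ 2.0466. The two agree to within a few percent, as expected.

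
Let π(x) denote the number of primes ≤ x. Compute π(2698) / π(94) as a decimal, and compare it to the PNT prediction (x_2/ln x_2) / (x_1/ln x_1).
π(2698)/π(94) = 392/24 ≈ 16.3333;  PNT prediction ≈ 16.5061.

π(94) = 24 and π(2698) = 392, so π(2698)/π(94) ≈ 16.3333. The PNT-predicted ratio is (2698/ln(2698)) / (94/ln(94)) ≈ 16.5061. The two agree to within a few percent, as expected.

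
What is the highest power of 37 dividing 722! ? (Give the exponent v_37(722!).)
v_37(722!) = 19

Legendre's formula: v_p(n!) = Σ_{k ≥ 1} ⌊n / p^k⌋. For p = 37, n = 722, the terms are:
  ⌊722/37^1⌋ = ⌊722/37⌋ = 19
(the next term ⌊722/37^2⌋ = 0, terminating the sum). Summing: v_37(722!) = 19 = 19.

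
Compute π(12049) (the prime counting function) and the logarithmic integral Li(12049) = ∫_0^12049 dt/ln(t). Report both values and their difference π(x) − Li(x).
π(12049) = 1444;  Li(12049) ≈ 1466.31;  π(x) − Li(x) ≈ -22.31.

Direct count of primes ≤ 12049 gives π(12049) = 1444. Numerical evaluation of the logarithmic integral gives Li(12049) ≈ 1466.31. The difference π(x) − Li(x) ≈ -22.31 is typically negative for small/moderate x (Li(x) overestimates), though Littlewood's theorem shows this sign changes infinitely often.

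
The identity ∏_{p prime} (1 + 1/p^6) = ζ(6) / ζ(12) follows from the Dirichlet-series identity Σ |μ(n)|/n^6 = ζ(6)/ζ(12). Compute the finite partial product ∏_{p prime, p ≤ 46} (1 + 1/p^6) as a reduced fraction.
∏ = 1359712698137872510059489328104656331148295030771712937358491632747920000/1336862024495300077504819810119357413472366273194284637902602168232026717

The primes p ≤ 46 are [2, 3, 5, 7, 11, 13, 17, 19, 23, 29, 31, 37, 41, 43]. For each, (1 + 1/p^6) = (p^6 + 1)/p^6. Multiplying these fractions over p ∈ [2, 3, 5, 7, 11, 13, 17, 19, 23, 29, 31, 37, 41, 43] gives 1359712698137872510059489328104656331148295030771712937358491632747920000/1336862024495300077504819810119357413472366273194284637902602168232026717. (In the limit P → ∞ this tends to ζ(6)/ζ(12).)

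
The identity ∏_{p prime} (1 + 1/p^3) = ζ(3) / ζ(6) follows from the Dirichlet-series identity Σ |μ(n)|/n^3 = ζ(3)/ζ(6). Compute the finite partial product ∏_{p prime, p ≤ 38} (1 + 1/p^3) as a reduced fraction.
∏ = 286534261786467003531264/242522905429175749176095

The primes p ≤ 38 are [2, 3, 5, 7, 11, 13, 17, 19, 23, 29, 31, 37]. For each, (1 + 1/p^3) = (p^3 + 1)/p^3. Multiplying these fractions over p ∈ [2, 3, 5, 7, 11, 13, 17, 19, 23, 29, 31, 37] gives 286534261786467003531264/242522905429175749176095. (In the limit P → ∞ this tends to ζ(3)/ζ(6).)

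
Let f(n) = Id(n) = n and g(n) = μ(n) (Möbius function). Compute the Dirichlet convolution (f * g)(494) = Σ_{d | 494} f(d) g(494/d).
(Id * μ)(494) = 216

Divisors of 494: [1, 2, 13, 19, 26, 38, 247, 494]. For each d | 494:
  d = 1: Id(1) · μ(494/1) = 1 · -1 = -1
  d = 2: Id(2) · μ(494/2) = 2 · 1 = 2
  d = 13: Id(13) · μ(494/13) = 13 · 1 = 13
  d = 19: Id(19) · μ(494/19) = 19 · 1 = 19
  d = 26: Id(26) · μ(494/26) = 26 · -1 = -26
  d = 38: Id(38) · μ(494/38) = 38 · -1 = -38
  d = 247: Id(247) · μ(494/247) = 247 · -1 = -247
  d = 494: Id(494) · μ(494/494) = 494 · 1 = 494
Summing: (Id * μ)(494) = -1 + 2 + 13 + 19 + -26 + -38 + -247 + 494 = 216.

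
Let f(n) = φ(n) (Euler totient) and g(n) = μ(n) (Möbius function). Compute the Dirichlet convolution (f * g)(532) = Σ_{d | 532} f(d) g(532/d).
(φ * μ)(532) = 85

Divisors of 532: [1, 2, 4, 7, 14, 19, 28, 38, 76, 133, 266, 532]. For each d | 532:
  d = 1: φ(1) · μ(532/1) = 1 · 0 = 0
  d = 2: φ(2) · μ(532/2) = 1 · -1 = -1
  d = 4: φ(4) · μ(532/4) = 2 · 1 = 2
  d = 7: φ(7) · μ(532/7) = 6 · 0 = 0
  d = 14: φ(14) · μ(532/14) = 6 · 1 = 6
  d = 19: φ(19) · μ(532/19) = 18 · 0 = 0
  d = 28: φ(28) · μ(532/28) = 12 · -1 = -12
  d = 38: φ(38) · μ(532/38) = 18 · 1 = 18
  d = 76: φ(76) · μ(532/76) = 36 · -1 = -36
  d = 133: φ(133) · μ(532/133) = 108 · 0 = 0
  d = 266: φ(266) · μ(532/266) = 108 · -1 = -108
  d = 532: φ(532) · μ(532/532) = 216 · 1 = 216
Summing: (φ * μ)(532) = 0 + -1 + 2 + 0 + 6 + 0 + -12 + 18 + -36 + 0 + -108 + 216 = 85.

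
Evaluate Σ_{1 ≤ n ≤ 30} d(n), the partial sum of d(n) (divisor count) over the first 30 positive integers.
Σ_{n ≤ 30} d(n) = 111

Compute d(n) for each 1 ≤ n ≤ 30: d(1) = 1, d(2) = 2, d(3) = 2, d(4) = 3, d(5) = 2, d(6) = 4, d(7) = 2, d(8) = 4, d(9) = 3, d(10) = 4, d(11) = 2, d(12) = 6, d(13) = 2, d(14) = 4, d(15) = 4, d(16) = 5, d(17) = 2, d(18) = 6, d(19) = 2, d(20) = 6, d(21) = 4, d(22) = 4, d(23) = 2, d(24) = 8, d(25) = 3, d(26) = 4, d(27) = 4, d(28) = 6, d(29) = 2, d(30) = 8. Summing all 30 values: 111. (Dirichlet's divisor formula: Σ_{n ≤ x} d(n) = x ln(x) + (2γ − 1) x + O(√x). For x = 30, the asymptotic estimate is ≈ 106.67.)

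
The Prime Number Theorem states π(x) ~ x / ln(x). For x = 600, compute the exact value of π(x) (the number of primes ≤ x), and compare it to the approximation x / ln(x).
π(600) = 109;  x/ln(x) ≈ 93.79;  relative error ≈ 13.95%.

Directly count primes up to 600: π(600) = 109. The PNT approximation gives 600/ln(600) ≈ 600/6.39693 ≈ 93.79. Relative error (π(x) − x/ln(x)) / π(x) ≈ 13.95%; the approximation is known to undercount slightly (Li(x) is a better estimate).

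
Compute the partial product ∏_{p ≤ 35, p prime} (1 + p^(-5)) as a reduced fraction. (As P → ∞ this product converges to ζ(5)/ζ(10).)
∏ = 63844361159480726970812326794206836752384/61631932954678205462623400894081119262815

The primes p ≤ 35 are [2, 3, 5, 7, 11, 13, 17, 19, 23, 29, 31]. For each, (1 + 1/p^5) = (p^5 + 1)/p^5. Multiplying these fractions over p ∈ [2, 3, 5, 7, 11, 13, 17, 19, 23, 29, 31] gives 63844361159480726970812326794206836752384/61631932954678205462623400894081119262815. (In the limit P → ∞ this tends to ζ(5)/ζ(10).)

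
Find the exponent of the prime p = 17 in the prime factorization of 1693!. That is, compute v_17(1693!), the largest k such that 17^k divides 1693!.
v_17(1693!) = 104

Legendre's formula: v_p(n!) = Σ_{k ≥ 1} ⌊n / p^k⌋. For p = 17, n = 1693, the terms are:
  ⌊1693/17^1⌋ = ⌊1693/17⌋ = 99
  ⌊1693/17^2⌋ = ⌊1693/289⌋ = 5
(the next term ⌊1693/17^3⌋ = 0, terminating the sum). Summing: v_17(1693!) = 99 + 5 = 104.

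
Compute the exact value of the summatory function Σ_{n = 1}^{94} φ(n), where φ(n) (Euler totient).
Σ_{n ≤ 94} φ(n) = 2702

Compute φ(n) for each 1 ≤ n ≤ 94: φ(1) = 1, φ(2) = 1, φ(3) = 2, φ(4) = 2, φ(5) = 4, φ(6) = 2, φ(7) = 6, φ(8) = 4, φ(9) = 6, φ(10) = 4, φ(11) = 10, φ(12) = 4, φ(13) = 12, φ(14) = 6, φ(15) = 8, φ(16) = 8, φ(17) = 16, φ(18) = 6, φ(19) = 18, φ(20) = 8, φ(21) = 12, φ(22) = 10, φ(23) = 22, φ(24) = 8, φ(25) = 20, φ(26) = 12, φ(27) = 18, φ(28) = 12, φ(29) = 28, φ(30) = 8, φ(31) = 30, φ(32) = 16, φ(33) = 20, φ(34) = 16, φ(35) = 24, φ(36) = 12, φ(37) = 36, φ(38) = 18, φ(39) = 24, φ(40) = 16, φ(41) = 40, φ(42) = 12, φ(43) = 42, φ(44) = 20, φ(45) = 24, φ(46) = 22, φ(47) = 46, φ(48) = 16, φ(49) = 42, φ(50) = 20, φ(51) = 32, φ(52) = 24, φ(53) = 52, φ(54) = 18, φ(55) = 40, φ(56) = 24, φ(57) = 36, φ(58) = 28, φ(59) = 58, φ(60) = 16, φ(61) = 60, φ(62) = 30, φ(63) = 36, φ(64) = 32, φ(65) = 48, φ(66) = 20, φ(67) = 66, φ(68) = 32, φ(69) = 44, φ(70) = 24, φ(71) = 70, φ(72) = 24, φ(73) = 72, φ(74) = 36, φ(75) = 40, φ(76) = 36, φ(77) = 60, φ(78) = 24, φ(79) = 78, φ(80) = 32, φ(81) = 54, φ(82) = 40, φ(83) = 82, φ(84) = 24, φ(85) = 64, φ(86) = 42, φ(87) = 56, φ(88) = 40, φ(89) = 88, φ(90) = 24, φ(91) = 72, φ(92) = 44, φ(93) = 60, φ(94) = 46. Summing all 94 values: 2702. (Average order: Σ_{n ≤ x} φ(n) ~ (3/π²) x². For x = 94, (3/π²)·94² ≈ 2685.82.)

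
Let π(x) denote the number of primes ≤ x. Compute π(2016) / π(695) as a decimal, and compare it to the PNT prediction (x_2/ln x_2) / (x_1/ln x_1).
π(2016)/π(695) = 305/125 ≈ 2.4400;  PNT prediction ≈ 2.4947.

π(695) = 125 and π(2016) = 305, so π(2016)/π(695) ≈ 2.4400. The PNT-predicted ratio is (2016/ln(2016)) / (695/ln(695)) ≈ 2.4947. The two agree to within a few percent, as expected.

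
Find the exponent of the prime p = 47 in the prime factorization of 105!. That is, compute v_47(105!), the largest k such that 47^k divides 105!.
v_47(105!) = 2

Legendre's formula: v_p(n!) = Σ_{k ≥ 1} ⌊n / p^k⌋. For p = 47, n = 105, the terms are:
  ⌊105/47^1⌋ = ⌊105/47⌋ = 2
(the next term ⌊105/47^2⌋ = 0, terminating the sum). Summing: v_47(105!) = 2 = 2.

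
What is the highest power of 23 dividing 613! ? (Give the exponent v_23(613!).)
v_23(613!) = 27

Legendre's formula: v_p(n!) = Σ_{k ≥ 1} ⌊n / p^k⌋. For p = 23, n = 613, the terms are:
  ⌊613/23^1⌋ = ⌊613/23⌋ = 26
  ⌊613/23^2⌋ = ⌊613/529⌋ = 1
(the next term ⌊613/23^3⌋ = 0, terminating the sum). Summing: v_23(613!) = 26 + 1 = 27.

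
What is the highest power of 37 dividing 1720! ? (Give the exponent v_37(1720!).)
v_37(1720!) = 47

Legendre's formula: v_p(n!) = Σ_{k ≥ 1} ⌊n / p^k⌋. For p = 37, n = 1720, the terms are:
  ⌊1720/37^1⌋ = ⌊1720/37⌋ = 46
  ⌊1720/37^2⌋ = ⌊1720/1369⌋ = 1
(the next term ⌊1720/37^3⌋ = 0, terminating the sum). Summing: v_37(1720!) = 46 + 1 = 47.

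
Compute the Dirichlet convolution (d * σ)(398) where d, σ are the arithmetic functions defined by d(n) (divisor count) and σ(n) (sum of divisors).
(d * σ)(398) = 1010

Divisors of 398: [1, 2, 199, 398]. For each d | 398:
  d = 1: d(1) · σ(398/1) = 1 · 600 = 600
  d = 2: d(2) · σ(398/2) = 2 · 200 = 400
  d = 199: d(199) · σ(398/199) = 2 · 3 = 6
  d = 398: d(398) · σ(398/398) = 4 · 1 = 4
Summing: (d * σ)(398) = 600 + 400 + 6 + 4 = 1010.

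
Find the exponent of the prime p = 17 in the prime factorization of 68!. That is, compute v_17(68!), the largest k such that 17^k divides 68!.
v_17(68!) = 4

Legendre's formula: v_p(n!) = Σ_{k ≥ 1} ⌊n / p^k⌋. For p = 17, n = 68, the terms are:
  ⌊68/17^1⌋ = ⌊68/17⌋ = 4
(the next term ⌊68/17^2⌋ = 0, terminating the sum). Summing: v_17(68!) = 4 = 4.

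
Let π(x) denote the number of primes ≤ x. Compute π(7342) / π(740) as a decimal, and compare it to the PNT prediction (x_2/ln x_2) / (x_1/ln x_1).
π(7342)/π(740) = 935/131 ≈ 7.1374;  PNT prediction ≈ 7.3639.

π(740) = 131 and π(7342) = 935, so π(7342)/π(740) ≈ 7.1374. The PNT-predicted ratio is (7342/ln(7342)) / (740/ln(740)) ≈ 7.3639. The two agree to within a few percent, as expected.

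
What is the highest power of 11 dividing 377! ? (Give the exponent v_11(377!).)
v_11(377!) = 37

Legendre's formula: v_p(n!) = Σ_{k ≥ 1} ⌊n / p^k⌋. For p = 11, n = 377, the terms are:
  ⌊377/11^1⌋ = ⌊377/11⌋ = 34
  ⌊377/11^2⌋ = ⌊377/121⌋ = 3
(the next term ⌊377/11^3⌋ = 0, terminating the sum). Summing: v_11(377!) = 34 + 3 = 37.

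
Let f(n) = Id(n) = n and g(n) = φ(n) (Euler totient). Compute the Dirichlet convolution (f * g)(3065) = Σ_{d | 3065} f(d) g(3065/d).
(Id * φ)(3065) = 11025

Divisors of 3065: [1, 5, 613, 3065]. For each d | 3065:
  d = 1: Id(1) · φ(3065/1) = 1 · 2448 = 2448
  d = 5: Id(5) · φ(3065/5) = 5 · 612 = 3060
  d = 613: Id(613) · φ(3065/613) = 613 · 4 = 2452
  d = 3065: Id(3065) · φ(3065/3065) = 3065 · 1 = 3065
Summing: (Id * φ)(3065) = 2448 + 3060 + 2452 + 3065 = 11025.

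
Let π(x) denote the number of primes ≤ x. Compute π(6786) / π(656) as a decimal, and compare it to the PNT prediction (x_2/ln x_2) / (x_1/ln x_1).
π(6786)/π(656) = 873/119 ≈ 7.3361;  PNT prediction ≈ 7.6050.

π(656) = 119 and π(6786) = 873, so π(6786)/π(656) ≈ 7.3361. The PNT-predicted ratio is (6786/ln(6786)) / (656/ln(656)) ≈ 7.6050. The two agree to within a few percent, as expected.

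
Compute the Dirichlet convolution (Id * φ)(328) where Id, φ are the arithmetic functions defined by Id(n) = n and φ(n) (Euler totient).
(Id * φ)(328) = 1620

Divisors of 328: [1, 2, 4, 8, 41, 82, 164, 328]. For each d | 328:
  d = 1: Id(1) · φ(328/1) = 1 · 160 = 160
  d = 2: Id(2) · φ(328/2) = 2 · 80 = 160
  d = 4: Id(4) · φ(328/4) = 4 · 40 = 160
  d = 8: Id(8) · φ(328/8) = 8 · 40 = 320
  d = 41: Id(41) · φ(328/41) = 41 · 4 = 164
  d = 82: Id(82) · φ(328/82) = 82 · 2 = 164
  d = 164: Id(164) · φ(328/164) = 164 · 1 = 164
  d = 328: Id(328) · φ(328/328) = 328 · 1 = 328
Summing: (Id * φ)(328) = 160 + 160 + 160 + 320 + 164 + 164 + 164 + 328 = 1620.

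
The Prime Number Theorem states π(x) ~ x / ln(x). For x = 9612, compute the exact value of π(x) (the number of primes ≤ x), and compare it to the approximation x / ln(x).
π(9612) = 1185;  x/ln(x) ≈ 1048.11;  relative error ≈ 11.55%.

Directly count primes up to 9612: π(9612) = 1185. The PNT approximation gives 9612/ln(9612) ≈ 9612/9.17077 ≈ 1048.11. Relative error (π(x) − x/ln(x)) / π(x) ≈ 11.55%; the approximation is known to undercount slightly (Li(x) is a better estimate).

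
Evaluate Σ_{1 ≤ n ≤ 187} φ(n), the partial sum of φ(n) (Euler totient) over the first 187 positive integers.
Σ_{n ≤ 187} φ(n) = 10704

Compute φ(n) for each 1 ≤ n ≤ 187: φ(1) = 1, φ(2) = 1, φ(3) = 2, φ(4) = 2, φ(5) = 4, φ(6) = 2, φ(7) = 6, φ(8) = 4, φ(9) = 6, φ(10) = 4, φ(11) = 10, φ(12) = 4, φ(13) = 12, φ(14) = 6, φ(15) = 8, φ(16) = 8, φ(17) = 16, φ(18) = 6, φ(19) = 18, φ(20) = 8, φ(21) = 12, φ(22) = 10, φ(23) = 22, φ(24) = 8, φ(25) = 20, φ(26) = 12, φ(27) = 18, φ(28) = 12, φ(29) = 28, φ(30) = 8, φ(31) = 30, φ(32) = 16, φ(33) = 20, φ(34) = 16, φ(35) = 24, φ(36) = 12, φ(37) = 36, φ(38) = 18, φ(39) = 24, φ(40) = 16, φ(41) = 40, φ(42) = 12, φ(43) = 42, φ(44) = 20, φ(45) = 24, φ(46) = 22, φ(47) = 46, φ(48) = 16, φ(49) = 42, φ(50) = 20, φ(51) = 32, φ(52) = 24, φ(53) = 52, φ(54) = 18, φ(55) = 40, φ(56) = 24, φ(57) = 36, φ(58) = 28, φ(59) = 58, φ(60) = 16, φ(61) = 60, φ(62) = 30, φ(63) = 36, φ(64) = 32, φ(65) = 48, φ(66) = 20, φ(67) = 66, φ(68) = 32, φ(69) = 44, φ(70) = 24, φ(71) = 70, φ(72) = 24, φ(73) = 72, φ(74) = 36, φ(75) = 40, φ(76) = 36, φ(77) = 60, φ(78) = 24, φ(79) = 78, φ(80) = 32, φ(81) = 54, φ(82) = 40, φ(83) = 82, φ(84) = 24, φ(85) = 64, φ(86) = 42, φ(87) = 56, φ(88) = 40, φ(89) = 88, φ(90) = 24, φ(91) = 72, φ(92) = 44, φ(93) = 60, φ(94) = 46, φ(95) = 72, φ(96) = 32, φ(97) = 96, φ(98) = 42, φ(99) = 60, φ(100) = 40, φ(101) = 100, φ(102) = 32, φ(103) = 102, φ(104) = 48, φ(105) = 48, φ(106) = 52, φ(107) = 106, φ(108) = 36, φ(109) = 108, φ(110) = 40, φ(111) = 72, φ(112) = 48, φ(113) = 112, φ(114) = 36, φ(115) = 88, φ(116) = 56, φ(117) = 72, φ(118) = 58, φ(119) = 96, φ(120) = 32, φ(121) = 110, φ(122) = 60, φ(123) = 80, φ(124) = 60, φ(125) = 100, φ(126) = 36, φ(127) = 126, φ(128) = 64, φ(129) = 84, φ(130) = 48, φ(131) = 130, φ(132) = 40, φ(133) = 108, φ(134) = 66, φ(135) = 72, φ(136) = 64, φ(137) = 136, φ(138) = 44, φ(139) = 138, φ(140) = 48, φ(141) = 92, φ(142) = 70, φ(143) = 120, φ(144) = 48, φ(145) = 112, φ(146) = 72, φ(147) = 84, φ(148) = 72, φ(149) = 148, φ(150) = 40, φ(151) = 150, φ(152) = 72, φ(153) = 96, φ(154) = 60, φ(155) = 120, φ(156) = 48, φ(157) = 156, φ(158) = 78, φ(159) = 104, φ(160) = 64, φ(161) = 132, φ(162) = 54, φ(163) = 162, φ(164) = 80, φ(165) = 80, φ(166) = 82, φ(167) = 166, φ(168) = 48, φ(169) = 156, φ(170) = 64, φ(171) = 108, φ(172) = 84, φ(173) = 172, φ(174) = 56, φ(175) = 120, φ(176) = 80, φ(177) = 116, φ(178) = 88, φ(179) = 178, φ(180) = 48, φ(181) = 180, φ(182) = 72, φ(183) = 120, φ(184) = 88, φ(185) = 144, φ(186) = 60, φ(187) = 160. Summing all 187 values: 10704. (Average order: Σ_{n ≤ x} φ(n) ~ (3/π²) x². For x = 187, (3/π²)·187² ≈ 10629.30.)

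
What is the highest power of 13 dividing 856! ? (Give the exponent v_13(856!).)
v_13(856!) = 70

Legendre's formula: v_p(n!) = Σ_{k ≥ 1} ⌊n / p^k⌋. For p = 13, n = 856, the terms are:
  ⌊856/13^1⌋ = ⌊856/13⌋ = 65
  ⌊856/13^2⌋ = ⌊856/169⌋ = 5
(the next term ⌊856/13^3⌋ = 0, terminating the sum). Summing: v_13(856!) = 65 + 5 = 70.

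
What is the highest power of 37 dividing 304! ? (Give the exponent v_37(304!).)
v_37(304!) = 8

Legendre's formula: v_p(n!) = Σ_{k ≥ 1} ⌊n / p^k⌋. For p = 37, n = 304, the terms are:
  ⌊304/37^1⌋ = ⌊304/37⌋ = 8
(the next term ⌊304/37^2⌋ = 0, terminating the sum). Summing: v_37(304!) = 8 = 8.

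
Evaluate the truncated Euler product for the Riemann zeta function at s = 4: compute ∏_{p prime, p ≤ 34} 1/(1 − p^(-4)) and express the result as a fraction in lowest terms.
∏ = 44480956869217573792253389310087/41097743855049154662236160000000

The primes p ≤ 34 are [2, 3, 5, 7, 11, 13, 17, 19, 23, 29, 31]. For each prime, (1 − 1/p^4)^(-1) = p^4 / (p^4 − 1). The product is (1 − 1/2^4)^(-1), (1 − 1/3^4)^(-1), (1 − 1/5^4)^(-1), (1 − 1/7^4)^(-1), (1 − 1/11^4)^(-1), (1 − 1/13^4)^(-1), (1 − 1/17^4)^(-1), (1 − 1/19^4)^(-1), (1 − 1/23^4)^(-1), (1 − 1/29^4)^(-1), (1 − 1/31^4)^(-1) = ∏ p^4 / (p^4 − 1) = 44480956869217573792253389310087/41097743855049154662236160000000.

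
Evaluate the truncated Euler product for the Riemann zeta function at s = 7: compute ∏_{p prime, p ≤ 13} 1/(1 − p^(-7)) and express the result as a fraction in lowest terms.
∏ = 3823532992398595385956921875/3791873603058129477401581447

The primes p ≤ 13 are [2, 3, 5, 7, 11, 13]. For each prime, (1 − 1/p^7)^(-1) = p^7 / (p^7 − 1). The product is (1 − 1/2^7)^(-1), (1 − 1/3^7)^(-1), (1 − 1/5^7)^(-1), (1 − 1/7^7)^(-1), (1 − 1/11^7)^(-1), (1 − 1/13^7)^(-1) = ∏ p^7 / (p^7 − 1) = 3823532992398595385956921875/3791873603058129477401581447.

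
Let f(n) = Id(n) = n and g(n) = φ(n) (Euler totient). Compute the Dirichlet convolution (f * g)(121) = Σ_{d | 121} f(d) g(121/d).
(Id * φ)(121) = 341

Divisors of 121: [1, 11, 121]. For each d | 121:
  d = 1: Id(1) · φ(121/1) = 1 · 110 = 110
  d = 11: Id(11) · φ(121/11) = 11 · 10 = 110
  d = 121: Id(121) · φ(121/121) = 121 · 1 = 121
Summing: (Id * φ)(121) = 110 + 110 + 121 = 341.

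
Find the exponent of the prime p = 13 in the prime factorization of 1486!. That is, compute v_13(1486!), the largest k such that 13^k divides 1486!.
v_13(1486!) = 122

Legendre's formula: v_p(n!) = Σ_{k ≥ 1} ⌊n / p^k⌋. For p = 13, n = 1486, the terms are:
  ⌊1486/13^1⌋ = ⌊1486/13⌋ = 114
  ⌊1486/13^2⌋ = ⌊1486/169⌋ = 8
(the next term ⌊1486/13^3⌋ = 0, terminating the sum). Summing: v_13(1486!) = 114 + 8 = 122.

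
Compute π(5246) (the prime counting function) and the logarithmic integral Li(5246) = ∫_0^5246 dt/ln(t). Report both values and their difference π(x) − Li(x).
π(5246) = 697;  Li(5246) ≈ 713.08;  π(x) − Li(x) ≈ -16.08.

Direct count of primes ≤ 5246 gives π(5246) = 697. Numerical evaluation of the logarithmic integral gives Li(5246) ≈ 713.08. The difference π(x) − Li(x) ≈ -16.08 is typically negative for small/moderate x (Li(x) overestimates), though Littlewood's theorem shows this sign changes infinitely often.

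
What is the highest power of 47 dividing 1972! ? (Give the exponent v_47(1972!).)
v_47(1972!) = 41

Legendre's formula: v_p(n!) = Σ_{k ≥ 1} ⌊n / p^k⌋. For p = 47, n = 1972, the terms are:
  ⌊1972/47^1⌋ = ⌊1972/47⌋ = 41
(the next term ⌊1972/47^2⌋ = 0, terminating the sum). Summing: v_47(1972!) = 41 = 41.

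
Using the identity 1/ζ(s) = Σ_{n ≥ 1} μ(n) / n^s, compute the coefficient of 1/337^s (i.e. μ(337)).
μ(337) = -1

Factor n = 337 = 337. μ(n) = 0 if any exponent ≥ 2 (not squarefree); otherwise μ(n) = (−1)^{ω(n)} where ω(n) is the number of distinct prime factors. Applying: μ(337) = -1.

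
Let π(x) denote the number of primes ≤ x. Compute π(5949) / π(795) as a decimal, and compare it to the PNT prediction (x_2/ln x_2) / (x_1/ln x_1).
π(5949)/π(795) = 780/138 ≈ 5.6522;  PNT prediction ≈ 5.7501.

π(795) = 138 and π(5949) = 780, so π(5949)/π(795) ≈ 5.6522. The PNT-predicted ratio is (5949/ln(5949)) / (795/ln(795)) ≈ 5.7501. The two agree to within a few percent, as expected.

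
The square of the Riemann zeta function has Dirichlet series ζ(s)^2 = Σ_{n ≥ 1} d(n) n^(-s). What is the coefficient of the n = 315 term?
d(315) = 12

ζ(s)^2 = (Σ 1/m^s)(Σ 1/k^s). The coefficient of 1/n^s in the product is the number of ordered pairs (m, k) with mk = n, which equals d(n). For n = 315, divisors are [1, 3, 5, 7, 9, 15, 21, 35, 45, 63, 105, 315], so d(315) = 12.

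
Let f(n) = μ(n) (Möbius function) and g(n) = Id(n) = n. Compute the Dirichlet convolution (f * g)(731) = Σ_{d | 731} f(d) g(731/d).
(μ * Id)(731) = 672

Divisors of 731: [1, 17, 43, 731]. For each d | 731:
  d = 1: μ(1) · Id(731/1) = 1 · 731 = 731
  d = 17: μ(17) · Id(731/17) = -1 · 43 = -43
  d = 43: μ(43) · Id(731/43) = -1 · 17 = -17
  d = 731: μ(731) · Id(731/731) = 1 · 1 = 1
Summing: (μ * Id)(731) = 731 + -43 + -17 + 1 = 672.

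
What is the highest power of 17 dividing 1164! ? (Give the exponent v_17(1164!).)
v_17(1164!) = 72

Legendre's formula: v_p(n!) = Σ_{k ≥ 1} ⌊n / p^k⌋. For p = 17, n = 1164, the terms are:
  ⌊1164/17^1⌋ = ⌊1164/17⌋ = 68
  ⌊1164/17^2⌋ = ⌊1164/289⌋ = 4
(the next term ⌊1164/17^3⌋ = 0, terminating the sum). Summing: v_17(1164!) = 68 + 4 = 72.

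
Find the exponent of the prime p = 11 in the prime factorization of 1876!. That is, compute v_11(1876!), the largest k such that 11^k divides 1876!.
v_11(1876!) = 186

Legendre's formula: v_p(n!) = Σ_{k ≥ 1} ⌊n / p^k⌋. For p = 11, n = 1876, the terms are:
  ⌊1876/11^1⌋ = ⌊1876/11⌋ = 170
  ⌊1876/11^2⌋ = ⌊1876/121⌋ = 15
  ⌊1876/11^3⌋ = ⌊1876/1331⌋ = 1
(the next term ⌊1876/11^4⌋ = 0, terminating the sum). Summing: v_11(1876!) = 170 + 15 + 1 = 186.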